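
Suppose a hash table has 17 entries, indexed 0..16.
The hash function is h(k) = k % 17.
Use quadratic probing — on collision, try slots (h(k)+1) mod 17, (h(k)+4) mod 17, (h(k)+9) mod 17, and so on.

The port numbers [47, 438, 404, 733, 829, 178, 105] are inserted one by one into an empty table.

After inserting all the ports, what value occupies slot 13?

Insert 47: h=13, slot 13 empty → index 13.
Insert 438: h=13, slot 13 occupied → index 14.
Insert 404: h=13, slots 13,14 occupied → index 0.
Insert 733: h=2, slot 2 empty → index 2.
Insert 829: h=13, slots 13,14,0 occupied → index 5.
Insert 178: h=8, slot 8 empty → index 8.
Insert 105: h=3, slot 3 empty → index 3.
Table: [404, -, 733, 105, -, 829, -, -, 178, -, -, -, -, 47, 438, -, -]

47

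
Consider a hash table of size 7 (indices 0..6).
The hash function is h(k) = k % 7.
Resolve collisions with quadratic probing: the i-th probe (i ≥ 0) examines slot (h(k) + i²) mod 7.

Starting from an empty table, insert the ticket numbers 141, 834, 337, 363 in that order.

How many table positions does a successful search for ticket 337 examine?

141 hashes to 1; slot 1 is free → place at 1.
834 hashes to 1; 1 taken → place at 2.
337 hashes to 1; 1,2 taken → place at 5.
363 hashes to 6; slot 6 is free → place at 6.
Table: [-, 141, 834, -, -, 337, 363]
Lookup 337: h=1, probe 1,2,5 → found at 5.

3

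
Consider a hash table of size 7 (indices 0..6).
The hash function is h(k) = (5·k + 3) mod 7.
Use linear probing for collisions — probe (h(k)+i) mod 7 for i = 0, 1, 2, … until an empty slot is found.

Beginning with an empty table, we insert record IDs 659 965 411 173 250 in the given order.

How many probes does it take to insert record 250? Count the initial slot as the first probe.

4

659: h=1 -> slot 1
965: h=5 -> slot 5
411: h=0 -> slot 0
173: h=0, probe 0,1,2 -> slot 2
250: h=0, probe 0,1,2,3 -> slot 3
Table: [411, 659, 173, 250, -, 965, -]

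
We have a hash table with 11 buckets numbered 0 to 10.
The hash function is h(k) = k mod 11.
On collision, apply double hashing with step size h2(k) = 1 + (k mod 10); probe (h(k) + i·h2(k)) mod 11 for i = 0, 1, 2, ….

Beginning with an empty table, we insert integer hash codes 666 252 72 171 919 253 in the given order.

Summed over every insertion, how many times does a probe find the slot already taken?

3

666 hashes to 6; slot 6 is free => place at 6.
252 hashes to 10; slot 10 is free => place at 10.
72 hashes to 6, h2=3; 6 taken => place at 9.
171 hashes to 6, h2=2; 6 taken => place at 8.
919 hashes to 6, h2=10; 6 taken => place at 5.
253 hashes to 0; slot 0 is free => place at 0.
Table: [253, ∅, ∅, ∅, ∅, 919, 666, ∅, 171, 72, 252]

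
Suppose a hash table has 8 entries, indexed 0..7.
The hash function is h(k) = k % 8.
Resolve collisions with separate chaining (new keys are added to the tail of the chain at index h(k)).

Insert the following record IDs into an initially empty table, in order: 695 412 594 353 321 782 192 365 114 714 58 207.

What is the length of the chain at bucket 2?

695 → bucket 7
412 → bucket 4
594 → bucket 2
353 → bucket 1
321 → bucket 1 (collision)
782 → bucket 6
192 → bucket 0
365 → bucket 5
114 → bucket 2 (collision)
714 → bucket 2 (collision)
58 → bucket 2 (collision)
207 → bucket 7 (collision)
Final buckets:
0: 192
1: 353 -> 321
2: 594 -> 114 -> 714 -> 58
3: .
4: 412
5: 365
6: 782
7: 695 -> 207

4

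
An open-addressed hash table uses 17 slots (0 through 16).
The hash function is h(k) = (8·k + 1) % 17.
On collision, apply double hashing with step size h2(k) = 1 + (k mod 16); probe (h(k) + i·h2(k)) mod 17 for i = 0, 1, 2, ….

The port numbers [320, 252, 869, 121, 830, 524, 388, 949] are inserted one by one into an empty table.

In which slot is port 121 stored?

320: h=11 => slot 11
252: h=11, h2=13, probe 11,7 => slot 7
869: h=0 => slot 0
121: h=0, h2=10, probe 0,10 => slot 10
830: h=11, h2=15, probe 11,9 => slot 9
524: h=11, h2=13, probe 11,7,3 => slot 3
388: h=11, h2=5, probe 11,16 => slot 16
949: h=11, h2=6, probe 11,0,6 => slot 6
Table: [869, ∅, ∅, 524, ∅, ∅, 949, 252, ∅, 830, 121, 320, ∅, ∅, ∅, ∅, 388]

10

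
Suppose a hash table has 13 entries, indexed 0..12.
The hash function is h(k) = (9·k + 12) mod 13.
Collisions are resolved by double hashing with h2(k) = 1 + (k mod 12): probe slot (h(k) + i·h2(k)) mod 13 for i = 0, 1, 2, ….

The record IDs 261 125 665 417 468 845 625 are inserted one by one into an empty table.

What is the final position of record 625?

10

Insert 261: h=8, slot 8 empty => index 8.
Insert 125: h=6, slot 6 empty => index 6.
Insert 665: h=4, slot 4 empty => index 4.
Insert 417: h=8, h2=10, slot 8 occupied => index 5.
Insert 468: h=12, slot 12 empty => index 12.
Insert 845: h=12, h2=6, slots 12,5 occupied => index 11.
Insert 625: h=8, h2=2, slot 8 occupied => index 10.
Table: [., ., ., ., 665, 417, 125, ., 261, ., 625, 845, 468]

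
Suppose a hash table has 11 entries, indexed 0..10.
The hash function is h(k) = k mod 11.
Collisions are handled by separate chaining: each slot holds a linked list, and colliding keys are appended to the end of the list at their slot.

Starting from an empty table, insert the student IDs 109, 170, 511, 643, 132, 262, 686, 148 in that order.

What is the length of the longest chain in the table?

109 -> bucket 10
170 -> bucket 5
511 -> bucket 5 (collision)
643 -> bucket 5 (collision)
132 -> bucket 0
262 -> bucket 9
686 -> bucket 4
148 -> bucket 5 (collision)
Final buckets:
0: 132
1: .
2: .
3: .
4: 686
5: 170 -> 511 -> 643 -> 148
6: .
7: .
8: .
9: 262
10: 109

4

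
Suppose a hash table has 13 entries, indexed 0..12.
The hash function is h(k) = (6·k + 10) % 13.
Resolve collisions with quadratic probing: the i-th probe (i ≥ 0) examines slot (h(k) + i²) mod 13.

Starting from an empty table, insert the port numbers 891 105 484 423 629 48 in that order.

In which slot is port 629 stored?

Insert 891: h=0, slot 0 empty → index 0.
Insert 105: h=3, slot 3 empty → index 3.
Insert 484: h=2, slot 2 empty → index 2.
Insert 423: h=0, slot 0 occupied → index 1.
Insert 629: h=1, slots 1,2 occupied → index 5.
Insert 48: h=12, slot 12 empty → index 12.
Table: [891, 423, 484, 105, —, 629, —, —, —, —, —, —, 48]

5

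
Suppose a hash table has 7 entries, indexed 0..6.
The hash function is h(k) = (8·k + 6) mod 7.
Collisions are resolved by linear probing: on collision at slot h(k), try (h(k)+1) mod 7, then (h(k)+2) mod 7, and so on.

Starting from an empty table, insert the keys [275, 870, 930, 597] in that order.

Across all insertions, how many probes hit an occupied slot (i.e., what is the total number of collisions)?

3

275: h=1 -> slot 1
870: h=1, probe 1,2 -> slot 2
930: h=5 -> slot 5
597: h=1, probe 1,2,3 -> slot 3
Table: [., 275, 870, 597, ., 930, .]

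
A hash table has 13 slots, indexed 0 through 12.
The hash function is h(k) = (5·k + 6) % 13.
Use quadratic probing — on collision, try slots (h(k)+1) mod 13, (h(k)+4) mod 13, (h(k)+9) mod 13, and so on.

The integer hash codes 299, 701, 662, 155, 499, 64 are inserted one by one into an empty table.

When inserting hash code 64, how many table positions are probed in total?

4

Insert 299: h=6, slot 6 empty => index 6.
Insert 701: h=1, slot 1 empty => index 1.
Insert 662: h=1, slot 1 occupied => index 2.
Insert 155: h=1, slots 1,2 occupied => index 5.
Insert 499: h=5, slots 5,6 occupied => index 9.
Insert 64: h=1, slots 1,2,5 occupied => index 10.
Table: [-, 701, 662, -, -, 155, 299, -, -, 499, 64, -, -]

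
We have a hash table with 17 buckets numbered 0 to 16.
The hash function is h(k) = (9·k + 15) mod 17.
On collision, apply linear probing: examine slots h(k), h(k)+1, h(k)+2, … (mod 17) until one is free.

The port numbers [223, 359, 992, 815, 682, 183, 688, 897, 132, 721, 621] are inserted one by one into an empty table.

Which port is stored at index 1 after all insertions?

992

Insert 223: h=16, slot 16 empty => index 16.
Insert 359: h=16, slot 16 occupied => index 0.
Insert 992: h=1, slot 1 empty => index 1.
Insert 815: h=6, slot 6 empty => index 6.
Insert 682: h=16, slots 16,0,1 occupied => index 2.
Insert 183: h=13, slot 13 empty => index 13.
Insert 688: h=2, slot 2 occupied => index 3.
Insert 897: h=13, slot 13 occupied => index 14.
Insert 132: h=13, slots 13,14 occupied => index 15.
Insert 721: h=10, slot 10 empty => index 10.
Insert 621: h=11, slot 11 empty => index 11.
Table: [359, 992, 682, 688, -, -, 815, -, -, -, 721, 621, -, 183, 897, 132, 223]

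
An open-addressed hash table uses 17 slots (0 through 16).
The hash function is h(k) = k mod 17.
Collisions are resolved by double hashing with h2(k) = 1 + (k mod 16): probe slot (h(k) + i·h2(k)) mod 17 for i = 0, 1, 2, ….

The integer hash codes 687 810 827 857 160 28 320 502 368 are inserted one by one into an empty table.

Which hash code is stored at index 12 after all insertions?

687: h=7 → slot 7
810: h=11 → slot 11
827: h=11, h2=12, probe 11,6 → slot 6
857: h=7, h2=10, probe 7,0 → slot 0
160: h=7, h2=1, probe 7,8 → slot 8
28: h=11, h2=13, probe 11,7,3 → slot 3
320: h=14 → slot 14
502: h=9 → slot 9
368: h=11, h2=1, probe 11,12 → slot 12
Table: [857, ., ., 28, ., ., 827, 687, 160, 502, ., 810, 368, ., 320, ., .]

368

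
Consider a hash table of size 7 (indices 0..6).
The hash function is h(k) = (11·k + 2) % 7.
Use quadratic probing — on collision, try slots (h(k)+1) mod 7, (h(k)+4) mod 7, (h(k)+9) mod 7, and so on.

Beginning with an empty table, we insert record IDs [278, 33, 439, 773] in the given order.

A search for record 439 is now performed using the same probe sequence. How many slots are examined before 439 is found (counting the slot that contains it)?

Insert 278: h=1, slot 1 empty → index 1.
Insert 33: h=1, slot 1 occupied → index 2.
Insert 439: h=1, slots 1,2 occupied → index 5.
Insert 773: h=0, slot 0 empty → index 0.
Table: [773, 278, 33, ∅, ∅, 439, ∅]
Lookup 439: h=1, probe 1,2,5 → found at 5.

3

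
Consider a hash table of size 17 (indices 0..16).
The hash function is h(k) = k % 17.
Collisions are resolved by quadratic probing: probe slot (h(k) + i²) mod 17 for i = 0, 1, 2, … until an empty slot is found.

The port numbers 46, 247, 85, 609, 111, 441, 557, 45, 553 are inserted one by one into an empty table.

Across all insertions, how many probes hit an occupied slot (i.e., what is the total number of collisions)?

4

46 hashes to 12; slot 12 is free -> place at 12.
247 hashes to 9; slot 9 is free -> place at 9.
85 hashes to 0; slot 0 is free -> place at 0.
609 hashes to 14; slot 14 is free -> place at 14.
111 hashes to 9; 9 taken -> place at 10.
441 hashes to 16; slot 16 is free -> place at 16.
557 hashes to 13; slot 13 is free -> place at 13.
45 hashes to 11; slot 11 is free -> place at 11.
553 hashes to 9; 9,10,13 taken -> place at 1.
Table: [85, 553, -, -, -, -, -, -, -, 247, 111, 45, 46, 557, 609, -, 441]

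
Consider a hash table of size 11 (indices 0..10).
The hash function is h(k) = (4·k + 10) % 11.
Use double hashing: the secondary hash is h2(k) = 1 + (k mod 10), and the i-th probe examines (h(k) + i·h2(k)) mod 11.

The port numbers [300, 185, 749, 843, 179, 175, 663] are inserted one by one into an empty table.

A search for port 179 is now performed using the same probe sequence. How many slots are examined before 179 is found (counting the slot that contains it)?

2

Insert 300: h=0, slot 0 empty → index 0.
Insert 185: h=2, slot 2 empty → index 2.
Insert 749: h=3, slot 3 empty → index 3.
Insert 843: h=5, slot 5 empty → index 5.
Insert 179: h=0, h2=10, slot 0 occupied → index 10.
Insert 175: h=6, slot 6 empty → index 6.
Insert 663: h=0, h2=4, slot 0 occupied → index 4.
Table: [300, -, 185, 749, 663, 843, 175, -, -, -, 179]
Lookup 179: h=0, h2=10, probe 0,10 → found at 10.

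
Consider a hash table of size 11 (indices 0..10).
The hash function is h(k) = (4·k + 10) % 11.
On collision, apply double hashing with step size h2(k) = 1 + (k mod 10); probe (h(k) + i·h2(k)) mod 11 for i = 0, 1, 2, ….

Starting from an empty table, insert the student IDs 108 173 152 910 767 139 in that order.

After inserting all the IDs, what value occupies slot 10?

910

108 hashes to 2; slot 2 is free -> place at 2.
173 hashes to 9; slot 9 is free -> place at 9.
152 hashes to 2, h2=3; 2 taken -> place at 5.
910 hashes to 9, h2=1; 9 taken -> place at 10.
767 hashes to 9, h2=8; 9 taken -> place at 6.
139 hashes to 5, h2=10; 5 taken -> place at 4.
Table: [—, —, 108, —, 139, 152, 767, —, —, 173, 910]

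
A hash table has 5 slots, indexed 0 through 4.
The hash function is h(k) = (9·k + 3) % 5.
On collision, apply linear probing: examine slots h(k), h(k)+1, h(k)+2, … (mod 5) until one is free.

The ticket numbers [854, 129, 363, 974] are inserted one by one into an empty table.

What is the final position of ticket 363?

1

854 hashes to 4; slot 4 is free → place at 4.
129 hashes to 4; 4 taken → place at 0.
363 hashes to 0; 0 taken → place at 1.
974 hashes to 4; 4,0,1 taken → place at 2.
Table: [129, 363, 974, _, 854]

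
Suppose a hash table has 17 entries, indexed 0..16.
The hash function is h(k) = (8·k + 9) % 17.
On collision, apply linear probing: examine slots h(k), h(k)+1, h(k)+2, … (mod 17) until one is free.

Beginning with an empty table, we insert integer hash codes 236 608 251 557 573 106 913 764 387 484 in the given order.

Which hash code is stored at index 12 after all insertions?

251

236: h=10 → slot 10
608: h=11 → slot 11
251: h=11, probe 11,12 → slot 12
557: h=11, probe 11,12,13 → slot 13
573: h=3 → slot 3
106: h=7 → slot 7
913: h=3, probe 3,4 → slot 4
764: h=1 → slot 1
387: h=11, probe 11,12,13,14 → slot 14
484: h=5 → slot 5
Table: [-, 764, -, 573, 913, 484, -, 106, -, -, 236, 608, 251, 557, 387, -, -]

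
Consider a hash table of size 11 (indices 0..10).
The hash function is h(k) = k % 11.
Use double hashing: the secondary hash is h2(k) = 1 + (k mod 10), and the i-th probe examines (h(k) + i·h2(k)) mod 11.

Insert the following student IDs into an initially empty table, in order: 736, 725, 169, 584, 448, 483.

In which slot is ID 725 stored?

5

736 hashes to 10; slot 10 is free → place at 10.
725 hashes to 10, h2=6; 10 taken → place at 5.
169 hashes to 4; slot 4 is free → place at 4.
584 hashes to 1; slot 1 is free → place at 1.
448 hashes to 8; slot 8 is free → place at 8.
483 hashes to 10, h2=4; 10 taken → place at 3.
Table: [∅, 584, ∅, 483, 169, 725, ∅, ∅, 448, ∅, 736]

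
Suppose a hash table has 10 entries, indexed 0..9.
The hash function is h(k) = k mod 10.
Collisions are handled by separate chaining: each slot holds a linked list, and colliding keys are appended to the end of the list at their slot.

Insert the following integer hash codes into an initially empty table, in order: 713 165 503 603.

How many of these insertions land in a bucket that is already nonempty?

713 -> bucket 3
165 -> bucket 5
503 -> bucket 3 (collision)
603 -> bucket 3 (collision)
Final buckets:
0: —
1: —
2: —
3: 713 -> 503 -> 603
4: —
5: 165
6: —
7: —
8: —
9: —

2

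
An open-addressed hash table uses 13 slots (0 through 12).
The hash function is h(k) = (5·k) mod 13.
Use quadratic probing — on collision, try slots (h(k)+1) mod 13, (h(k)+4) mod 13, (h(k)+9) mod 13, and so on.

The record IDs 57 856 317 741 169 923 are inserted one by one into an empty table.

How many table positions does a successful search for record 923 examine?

4

57: h=12 => slot 12
856: h=3 => slot 3
317: h=12, probe 12,0 => slot 0
741: h=0, probe 0,1 => slot 1
169: h=0, probe 0,1,4 => slot 4
923: h=0, probe 0,1,4,9 => slot 9
Table: [317, 741, ., 856, 169, ., ., ., ., 923, ., ., 57]
Lookup 923: h=0, probe 0,1,4,9 → found at 9.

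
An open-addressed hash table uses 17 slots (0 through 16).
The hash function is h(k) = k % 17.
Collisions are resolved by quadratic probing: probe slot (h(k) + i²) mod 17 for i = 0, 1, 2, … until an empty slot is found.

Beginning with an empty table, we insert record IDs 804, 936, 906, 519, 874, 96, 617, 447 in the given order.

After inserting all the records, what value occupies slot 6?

Insert 804: h=5, slot 5 empty -> index 5.
Insert 936: h=1, slot 1 empty -> index 1.
Insert 906: h=5, slot 5 occupied -> index 6.
Insert 519: h=9, slot 9 empty -> index 9.
Insert 874: h=7, slot 7 empty -> index 7.
Insert 96: h=11, slot 11 empty -> index 11.
Insert 617: h=5, slots 5,6,9 occupied -> index 14.
Insert 447: h=5, slots 5,6,9,14 occupied -> index 4.
Table: [-, 936, -, -, 447, 804, 906, 874, -, 519, -, 96, -, -, 617, -, -]

906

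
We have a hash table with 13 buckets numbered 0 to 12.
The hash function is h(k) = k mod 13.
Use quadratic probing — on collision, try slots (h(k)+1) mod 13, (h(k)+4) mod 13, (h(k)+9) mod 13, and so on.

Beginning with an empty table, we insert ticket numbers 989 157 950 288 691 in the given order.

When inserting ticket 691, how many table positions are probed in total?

3

Insert 989: h=1, slot 1 empty => index 1.
Insert 157: h=1, slot 1 occupied => index 2.
Insert 950: h=1, slots 1,2 occupied => index 5.
Insert 288: h=2, slot 2 occupied => index 3.
Insert 691: h=2, slots 2,3 occupied => index 6.
Table: [., 989, 157, 288, ., 950, 691, ., ., ., ., ., .]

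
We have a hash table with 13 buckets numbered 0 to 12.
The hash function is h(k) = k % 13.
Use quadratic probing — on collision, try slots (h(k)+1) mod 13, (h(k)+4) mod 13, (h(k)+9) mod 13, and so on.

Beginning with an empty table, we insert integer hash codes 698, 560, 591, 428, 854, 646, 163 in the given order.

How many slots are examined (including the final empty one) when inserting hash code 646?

698: h=9 -> slot 9
560: h=1 -> slot 1
591: h=6 -> slot 6
428: h=12 -> slot 12
854: h=9, probe 9,10 -> slot 10
646: h=9, probe 9,10,0 -> slot 0
163: h=7 -> slot 7
Table: [646, 560, _, _, _, _, 591, 163, _, 698, 854, _, 428]

3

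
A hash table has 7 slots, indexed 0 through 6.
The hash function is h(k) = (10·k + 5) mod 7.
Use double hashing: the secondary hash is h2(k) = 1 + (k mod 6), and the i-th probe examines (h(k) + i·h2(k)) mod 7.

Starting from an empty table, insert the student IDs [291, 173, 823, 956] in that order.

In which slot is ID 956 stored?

2

291: h=3 -> slot 3
173: h=6 -> slot 6
823: h=3, h2=2, probe 3,5 -> slot 5
956: h=3, h2=3, probe 3,6,2 -> slot 2
Table: [_, _, 956, 291, _, 823, 173]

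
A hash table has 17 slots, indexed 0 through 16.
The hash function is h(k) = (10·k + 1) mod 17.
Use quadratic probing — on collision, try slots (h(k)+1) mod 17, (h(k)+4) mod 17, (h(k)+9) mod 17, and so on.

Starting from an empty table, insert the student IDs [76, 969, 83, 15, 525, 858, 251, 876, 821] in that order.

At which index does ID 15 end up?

Insert 76: h=13, slot 13 empty => index 13.
Insert 969: h=1, slot 1 empty => index 1.
Insert 83: h=15, slot 15 empty => index 15.
Insert 15: h=15, slot 15 occupied => index 16.
Insert 525: h=15, slots 15,16 occupied => index 2.
Insert 858: h=13, slot 13 occupied => index 14.
Insert 251: h=12, slot 12 empty => index 12.
Insert 876: h=6, slot 6 empty => index 6.
Insert 821: h=0, slot 0 empty => index 0.
Table: [821, 969, 525, ., ., ., 876, ., ., ., ., ., 251, 76, 858, 83, 15]

16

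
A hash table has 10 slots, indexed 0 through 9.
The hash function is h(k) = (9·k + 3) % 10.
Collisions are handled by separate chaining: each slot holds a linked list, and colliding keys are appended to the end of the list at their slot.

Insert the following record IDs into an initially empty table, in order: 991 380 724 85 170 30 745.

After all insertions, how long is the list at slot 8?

991 → bucket 2
380 → bucket 3
724 → bucket 9
85 → bucket 8
170 → bucket 3 (collision)
30 → bucket 3 (collision)
745 → bucket 8 (collision)
Final buckets:
0: ∅
1: ∅
2: 991
3: 380 -> 170 -> 30
4: ∅
5: ∅
6: ∅
7: ∅
8: 85 -> 745
9: 724

2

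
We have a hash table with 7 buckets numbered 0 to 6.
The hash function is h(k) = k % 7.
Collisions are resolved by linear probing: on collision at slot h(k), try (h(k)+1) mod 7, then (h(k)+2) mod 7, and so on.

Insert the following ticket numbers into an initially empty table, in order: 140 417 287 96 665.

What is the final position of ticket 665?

2

140 hashes to 0; slot 0 is free → place at 0.
417 hashes to 4; slot 4 is free → place at 4.
287 hashes to 0; 0 taken → place at 1.
96 hashes to 5; slot 5 is free → place at 5.
665 hashes to 0; 0,1 taken → place at 2.
Table: [140, 287, 665, ∅, 417, 96, ∅]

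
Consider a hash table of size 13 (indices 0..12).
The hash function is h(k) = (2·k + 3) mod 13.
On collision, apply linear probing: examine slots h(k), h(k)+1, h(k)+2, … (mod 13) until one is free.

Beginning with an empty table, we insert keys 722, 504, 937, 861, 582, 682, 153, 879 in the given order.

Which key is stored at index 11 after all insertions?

582

722 hashes to 4; slot 4 is free => place at 4.
504 hashes to 10; slot 10 is free => place at 10.
937 hashes to 5; slot 5 is free => place at 5.
861 hashes to 9; slot 9 is free => place at 9.
582 hashes to 10; 10 taken => place at 11.
682 hashes to 2; slot 2 is free => place at 2.
153 hashes to 10; 10,11 taken => place at 12.
879 hashes to 6; slot 6 is free => place at 6.
Table: [_, _, 682, _, 722, 937, 879, _, _, 861, 504, 582, 153]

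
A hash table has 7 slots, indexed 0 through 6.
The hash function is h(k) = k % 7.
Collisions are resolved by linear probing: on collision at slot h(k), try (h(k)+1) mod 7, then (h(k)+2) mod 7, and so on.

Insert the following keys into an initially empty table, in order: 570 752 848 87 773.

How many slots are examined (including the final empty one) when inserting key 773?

570 hashes to 3; slot 3 is free → place at 3.
752 hashes to 3; 3 taken → place at 4.
848 hashes to 1; slot 1 is free → place at 1.
87 hashes to 3; 3,4 taken → place at 5.
773 hashes to 3; 3,4,5 taken → place at 6.
Table: [—, 848, —, 570, 752, 87, 773]

4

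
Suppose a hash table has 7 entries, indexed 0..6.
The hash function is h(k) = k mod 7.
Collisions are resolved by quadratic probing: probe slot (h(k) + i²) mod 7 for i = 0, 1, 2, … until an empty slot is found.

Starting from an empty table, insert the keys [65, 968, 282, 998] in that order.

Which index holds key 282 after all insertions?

6

65: h=2 → slot 2
968: h=2, probe 2,3 → slot 3
282: h=2, probe 2,3,6 → slot 6
998: h=4 → slot 4
Table: [∅, ∅, 65, 968, 998, ∅, 282]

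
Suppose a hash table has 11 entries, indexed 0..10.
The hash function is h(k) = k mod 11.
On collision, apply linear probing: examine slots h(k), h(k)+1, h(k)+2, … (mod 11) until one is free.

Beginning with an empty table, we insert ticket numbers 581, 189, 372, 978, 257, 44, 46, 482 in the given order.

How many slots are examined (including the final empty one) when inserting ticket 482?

Insert 581: h=9, slot 9 empty → index 9.
Insert 189: h=2, slot 2 empty → index 2.
Insert 372: h=9, slot 9 occupied → index 10.
Insert 978: h=10, slot 10 occupied → index 0.
Insert 257: h=4, slot 4 empty → index 4.
Insert 44: h=0, slot 0 occupied → index 1.
Insert 46: h=2, slot 2 occupied → index 3.
Insert 482: h=9, slots 9,10,0,1,2,3,4 occupied → index 5.
Table: [978, 44, 189, 46, 257, 482, -, -, -, 581, 372]

8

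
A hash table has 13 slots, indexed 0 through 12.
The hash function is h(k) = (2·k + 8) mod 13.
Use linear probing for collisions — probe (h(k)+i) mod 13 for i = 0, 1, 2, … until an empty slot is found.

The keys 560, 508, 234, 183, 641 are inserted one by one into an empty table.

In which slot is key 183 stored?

560 hashes to 10; slot 10 is free -> place at 10.
508 hashes to 10; 10 taken -> place at 11.
234 hashes to 8; slot 8 is free -> place at 8.
183 hashes to 10; 10,11 taken -> place at 12.
641 hashes to 3; slot 3 is free -> place at 3.
Table: [_, _, _, 641, _, _, _, _, 234, _, 560, 508, 183]

12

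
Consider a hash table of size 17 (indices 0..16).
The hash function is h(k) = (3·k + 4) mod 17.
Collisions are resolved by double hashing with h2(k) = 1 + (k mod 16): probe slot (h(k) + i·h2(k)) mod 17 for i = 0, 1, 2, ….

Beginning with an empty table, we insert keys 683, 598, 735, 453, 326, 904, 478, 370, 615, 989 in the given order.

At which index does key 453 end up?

Insert 683: h=13, slot 13 empty → index 13.
Insert 598: h=13, h2=7, slot 13 occupied → index 3.
Insert 735: h=16, slot 16 empty → index 16.
Insert 453: h=3, h2=6, slot 3 occupied → index 9.
Insert 326: h=13, h2=7, slots 13,3 occupied → index 10.
Insert 904: h=13, h2=9, slot 13 occupied → index 5.
Insert 478: h=10, h2=15, slot 10 occupied → index 8.
Insert 370: h=9, h2=3, slot 9 occupied → index 12.
Insert 615: h=13, h2=8, slot 13 occupied → index 4.
Insert 989: h=13, h2=14, slots 13,10 occupied → index 7.
Table: [., ., ., 598, 615, 904, ., 989, 478, 453, 326, ., 370, 683, ., ., 735]

9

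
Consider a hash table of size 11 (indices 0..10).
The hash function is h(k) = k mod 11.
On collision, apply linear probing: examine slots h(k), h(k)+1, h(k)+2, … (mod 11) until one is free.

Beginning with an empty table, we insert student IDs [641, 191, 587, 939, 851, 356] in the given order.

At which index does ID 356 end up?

8

641 hashes to 3; slot 3 is free → place at 3.
191 hashes to 4; slot 4 is free → place at 4.
587 hashes to 4; 4 taken → place at 5.
939 hashes to 4; 4,5 taken → place at 6.
851 hashes to 4; 4,5,6 taken → place at 7.
356 hashes to 4; 4,5,6,7 taken → place at 8.
Table: [-, -, -, 641, 191, 587, 939, 851, 356, -, -]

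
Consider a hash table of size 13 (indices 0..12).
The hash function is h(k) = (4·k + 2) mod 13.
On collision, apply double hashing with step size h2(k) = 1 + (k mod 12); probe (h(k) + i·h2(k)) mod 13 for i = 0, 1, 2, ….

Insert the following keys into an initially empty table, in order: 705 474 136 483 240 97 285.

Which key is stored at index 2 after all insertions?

240

705 hashes to 1; slot 1 is free => place at 1.
474 hashes to 0; slot 0 is free => place at 0.
136 hashes to 0, h2=5; 0 taken => place at 5.
483 hashes to 10; slot 10 is free => place at 10.
240 hashes to 0, h2=1; 0,1 taken => place at 2.
97 hashes to 0, h2=2; 0,2 taken => place at 4.
285 hashes to 11; slot 11 is free => place at 11.
Table: [474, 705, 240, ., 97, 136, ., ., ., ., 483, 285, .]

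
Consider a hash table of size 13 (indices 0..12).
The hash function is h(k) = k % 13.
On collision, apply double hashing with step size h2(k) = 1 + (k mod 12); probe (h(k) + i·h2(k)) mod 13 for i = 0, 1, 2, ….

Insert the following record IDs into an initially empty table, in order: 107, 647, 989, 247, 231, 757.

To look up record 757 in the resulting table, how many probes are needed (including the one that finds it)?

107 hashes to 3; slot 3 is free => place at 3.
647 hashes to 10; slot 10 is free => place at 10.
989 hashes to 1; slot 1 is free => place at 1.
247 hashes to 0; slot 0 is free => place at 0.
231 hashes to 10, h2=4; 10,1 taken => place at 5.
757 hashes to 3, h2=2; 3,5 taken => place at 7.
Table: [247, 989, _, 107, _, 231, _, 757, _, _, 647, _, _]
Lookup 757: h=3, h2=2, probe 3,5,7 → found at 7.

3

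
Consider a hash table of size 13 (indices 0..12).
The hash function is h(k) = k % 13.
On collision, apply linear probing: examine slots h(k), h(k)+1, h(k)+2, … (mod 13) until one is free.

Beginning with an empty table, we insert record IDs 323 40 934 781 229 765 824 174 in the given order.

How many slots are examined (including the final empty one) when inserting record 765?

3

323 hashes to 11; slot 11 is free → place at 11.
40 hashes to 1; slot 1 is free → place at 1.
934 hashes to 11; 11 taken → place at 12.
781 hashes to 1; 1 taken → place at 2.
229 hashes to 8; slot 8 is free → place at 8.
765 hashes to 11; 11,12 taken → place at 0.
824 hashes to 5; slot 5 is free → place at 5.
174 hashes to 5; 5 taken → place at 6.
Table: [765, 40, 781, ., ., 824, 174, ., 229, ., ., 323, 934]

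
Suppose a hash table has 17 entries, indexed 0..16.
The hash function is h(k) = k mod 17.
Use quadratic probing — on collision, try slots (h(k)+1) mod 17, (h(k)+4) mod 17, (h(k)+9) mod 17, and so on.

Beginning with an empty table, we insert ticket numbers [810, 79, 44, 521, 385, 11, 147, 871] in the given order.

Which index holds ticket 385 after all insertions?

810 hashes to 11; slot 11 is free => place at 11.
79 hashes to 11; 11 taken => place at 12.
44 hashes to 10; slot 10 is free => place at 10.
521 hashes to 11; 11,12 taken => place at 15.
385 hashes to 11; 11,12,15 taken => place at 3.
11 hashes to 11; 11,12,15,3,10 taken => place at 2.
147 hashes to 11; 11,12,15,3,10,2 taken => place at 13.
871 hashes to 4; slot 4 is free => place at 4.
Table: [∅, ∅, 11, 385, 871, ∅, ∅, ∅, ∅, ∅, 44, 810, 79, 147, ∅, 521, ∅]

3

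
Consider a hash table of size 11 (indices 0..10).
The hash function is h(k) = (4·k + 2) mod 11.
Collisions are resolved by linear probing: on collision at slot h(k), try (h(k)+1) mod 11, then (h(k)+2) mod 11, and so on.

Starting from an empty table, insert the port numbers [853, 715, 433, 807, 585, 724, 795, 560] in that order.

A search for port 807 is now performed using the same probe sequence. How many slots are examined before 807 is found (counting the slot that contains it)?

2

853: h=4 -> slot 4
715: h=2 -> slot 2
433: h=7 -> slot 7
807: h=7, probe 7,8 -> slot 8
585: h=10 -> slot 10
724: h=5 -> slot 5
795: h=3 -> slot 3
560: h=9 -> slot 9
Table: [-, -, 715, 795, 853, 724, -, 433, 807, 560, 585]
Lookup 807: h=7, probe 7,8 → found at 8.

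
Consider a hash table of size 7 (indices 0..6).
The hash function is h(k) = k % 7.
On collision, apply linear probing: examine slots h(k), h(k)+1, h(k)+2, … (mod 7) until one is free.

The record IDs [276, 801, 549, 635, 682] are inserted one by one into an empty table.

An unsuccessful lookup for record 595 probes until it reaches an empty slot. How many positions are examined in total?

Insert 276: h=3, slot 3 empty -> index 3.
Insert 801: h=3, slot 3 occupied -> index 4.
Insert 549: h=3, slots 3,4 occupied -> index 5.
Insert 635: h=5, slot 5 occupied -> index 6.
Insert 682: h=3, slots 3,4,5,6 occupied -> index 0.
Table: [682, —, —, 276, 801, 549, 635]
Lookup 595: h=0, probe 0,1 → slot 1 empty, not found.

2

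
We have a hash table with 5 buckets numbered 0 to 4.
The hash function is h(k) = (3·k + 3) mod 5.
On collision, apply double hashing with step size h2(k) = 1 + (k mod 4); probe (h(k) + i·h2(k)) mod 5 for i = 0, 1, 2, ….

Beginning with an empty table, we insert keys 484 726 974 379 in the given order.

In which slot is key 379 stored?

4

484 hashes to 0; slot 0 is free => place at 0.
726 hashes to 1; slot 1 is free => place at 1.
974 hashes to 0, h2=3; 0 taken => place at 3.
379 hashes to 0, h2=4; 0 taken => place at 4.
Table: [484, 726, -, 974, 379]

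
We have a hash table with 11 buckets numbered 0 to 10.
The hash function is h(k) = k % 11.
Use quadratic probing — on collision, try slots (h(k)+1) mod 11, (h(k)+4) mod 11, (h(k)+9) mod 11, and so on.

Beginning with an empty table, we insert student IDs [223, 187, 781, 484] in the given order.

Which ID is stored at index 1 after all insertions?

223 hashes to 3; slot 3 is free => place at 3.
187 hashes to 0; slot 0 is free => place at 0.
781 hashes to 0; 0 taken => place at 1.
484 hashes to 0; 0,1 taken => place at 4.
Table: [187, 781, —, 223, 484, —, —, —, —, —, —]

781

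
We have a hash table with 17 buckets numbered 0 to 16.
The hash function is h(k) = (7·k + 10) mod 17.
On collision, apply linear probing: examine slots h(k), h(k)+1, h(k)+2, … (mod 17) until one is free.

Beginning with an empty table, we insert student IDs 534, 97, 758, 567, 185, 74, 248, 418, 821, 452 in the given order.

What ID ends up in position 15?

Insert 534: h=8, slot 8 empty => index 8.
Insert 97: h=9, slot 9 empty => index 9.
Insert 758: h=12, slot 12 empty => index 12.
Insert 567: h=1, slot 1 empty => index 1.
Insert 185: h=13, slot 13 empty => index 13.
Insert 74: h=1, slot 1 occupied => index 2.
Insert 248: h=12, slots 12,13 occupied => index 14.
Insert 418: h=12, slots 12,13,14 occupied => index 15.
Insert 821: h=11, slot 11 empty => index 11.
Insert 452: h=12, slots 12,13,14,15 occupied => index 16.
Table: [—, 567, 74, —, —, —, —, —, 534, 97, —, 821, 758, 185, 248, 418, 452]

418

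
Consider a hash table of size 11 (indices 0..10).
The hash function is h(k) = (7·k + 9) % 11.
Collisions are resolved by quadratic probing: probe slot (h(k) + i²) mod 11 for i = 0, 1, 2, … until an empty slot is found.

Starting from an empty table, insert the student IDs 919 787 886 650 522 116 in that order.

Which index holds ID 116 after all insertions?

Insert 919: h=7, slot 7 empty -> index 7.
Insert 787: h=7, slot 7 occupied -> index 8.
Insert 886: h=7, slots 7,8 occupied -> index 0.
Insert 650: h=5, slot 5 empty -> index 5.
Insert 522: h=0, slot 0 occupied -> index 1.
Insert 116: h=7, slots 7,8,0,5,1 occupied -> index 10.
Table: [886, 522, -, -, -, 650, -, 919, 787, -, 116]

10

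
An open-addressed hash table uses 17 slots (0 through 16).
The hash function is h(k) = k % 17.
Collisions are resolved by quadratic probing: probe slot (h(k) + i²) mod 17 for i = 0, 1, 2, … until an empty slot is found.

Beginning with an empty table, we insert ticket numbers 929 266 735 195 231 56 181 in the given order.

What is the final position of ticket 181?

929 hashes to 11; slot 11 is free -> place at 11.
266 hashes to 11; 11 taken -> place at 12.
735 hashes to 4; slot 4 is free -> place at 4.
195 hashes to 8; slot 8 is free -> place at 8.
231 hashes to 10; slot 10 is free -> place at 10.
56 hashes to 5; slot 5 is free -> place at 5.
181 hashes to 11; 11,12 taken -> place at 15.
Table: [-, -, -, -, 735, 56, -, -, 195, -, 231, 929, 266, -, -, 181, -]

15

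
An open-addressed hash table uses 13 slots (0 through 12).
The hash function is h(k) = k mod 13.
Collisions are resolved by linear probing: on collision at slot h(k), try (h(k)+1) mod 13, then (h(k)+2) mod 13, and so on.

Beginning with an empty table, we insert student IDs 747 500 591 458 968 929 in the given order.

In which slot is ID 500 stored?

7

747 hashes to 6; slot 6 is free -> place at 6.
500 hashes to 6; 6 taken -> place at 7.
591 hashes to 6; 6,7 taken -> place at 8.
458 hashes to 3; slot 3 is free -> place at 3.
968 hashes to 6; 6,7,8 taken -> place at 9.
929 hashes to 6; 6,7,8,9 taken -> place at 10.
Table: [_, _, _, 458, _, _, 747, 500, 591, 968, 929, _, _]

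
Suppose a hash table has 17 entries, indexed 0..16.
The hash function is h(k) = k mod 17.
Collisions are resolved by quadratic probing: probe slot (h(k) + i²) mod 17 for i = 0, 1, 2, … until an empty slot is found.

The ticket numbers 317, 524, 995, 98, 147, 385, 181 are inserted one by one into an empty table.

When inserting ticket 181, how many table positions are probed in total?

4

Insert 317: h=11, slot 11 empty -> index 11.
Insert 524: h=14, slot 14 empty -> index 14.
Insert 995: h=9, slot 9 empty -> index 9.
Insert 98: h=13, slot 13 empty -> index 13.
Insert 147: h=11, slot 11 occupied -> index 12.
Insert 385: h=11, slots 11,12 occupied -> index 15.
Insert 181: h=11, slots 11,12,15 occupied -> index 3.
Table: [—, —, —, 181, —, —, —, —, —, 995, —, 317, 147, 98, 524, 385, —]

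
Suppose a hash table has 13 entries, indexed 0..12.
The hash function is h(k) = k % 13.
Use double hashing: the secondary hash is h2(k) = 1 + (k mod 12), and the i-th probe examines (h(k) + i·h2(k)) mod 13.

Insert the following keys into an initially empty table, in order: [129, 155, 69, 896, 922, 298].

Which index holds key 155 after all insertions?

129 hashes to 12; slot 12 is free -> place at 12.
155 hashes to 12, h2=12; 12 taken -> place at 11.
69 hashes to 4; slot 4 is free -> place at 4.
896 hashes to 12, h2=9; 12 taken -> place at 8.
922 hashes to 12, h2=11; 12 taken -> place at 10.
298 hashes to 12, h2=11; 12,10,8 taken -> place at 6.
Table: [∅, ∅, ∅, ∅, 69, ∅, 298, ∅, 896, ∅, 922, 155, 129]

11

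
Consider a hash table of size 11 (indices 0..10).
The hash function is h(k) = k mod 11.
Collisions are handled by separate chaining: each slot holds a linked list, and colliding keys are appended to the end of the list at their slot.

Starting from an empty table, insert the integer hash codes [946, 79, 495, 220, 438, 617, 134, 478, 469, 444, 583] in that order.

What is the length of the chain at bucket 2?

2

946 -> bucket 0
79 -> bucket 2
495 -> bucket 0 (collision)
220 -> bucket 0 (collision)
438 -> bucket 9
617 -> bucket 1
134 -> bucket 2 (collision)
478 -> bucket 5
469 -> bucket 7
444 -> bucket 4
583 -> bucket 0 (collision)
Final buckets:
0: 946 -> 495 -> 220 -> 583
1: 617
2: 79 -> 134
3: -
4: 444
5: 478
6: -
7: 469
8: -
9: 438
10: -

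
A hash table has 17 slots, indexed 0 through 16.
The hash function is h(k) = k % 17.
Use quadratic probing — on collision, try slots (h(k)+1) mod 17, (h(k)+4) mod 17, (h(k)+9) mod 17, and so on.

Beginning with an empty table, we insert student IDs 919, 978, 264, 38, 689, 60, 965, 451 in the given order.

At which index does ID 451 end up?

Insert 919: h=1, slot 1 empty -> index 1.
Insert 978: h=9, slot 9 empty -> index 9.
Insert 264: h=9, slot 9 occupied -> index 10.
Insert 38: h=4, slot 4 empty -> index 4.
Insert 689: h=9, slots 9,10 occupied -> index 13.
Insert 60: h=9, slots 9,10,13,1 occupied -> index 8.
Insert 965: h=13, slot 13 occupied -> index 14.
Insert 451: h=9, slots 9,10,13,1,8 occupied -> index 0.
Table: [451, 919, ∅, ∅, 38, ∅, ∅, ∅, 60, 978, 264, ∅, ∅, 689, 965, ∅, ∅]

0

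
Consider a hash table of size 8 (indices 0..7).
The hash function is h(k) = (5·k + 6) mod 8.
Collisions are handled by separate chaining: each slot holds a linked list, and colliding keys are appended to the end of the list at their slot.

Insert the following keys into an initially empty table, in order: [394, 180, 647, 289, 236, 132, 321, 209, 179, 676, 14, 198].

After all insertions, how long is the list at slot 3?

3

394 -> bucket 0
180 -> bucket 2
647 -> bucket 1
289 -> bucket 3
236 -> bucket 2 (collision)
132 -> bucket 2 (collision)
321 -> bucket 3 (collision)
209 -> bucket 3 (collision)
179 -> bucket 5
676 -> bucket 2 (collision)
14 -> bucket 4
198 -> bucket 4 (collision)
Final buckets:
0: 394
1: 647
2: 180 -> 236 -> 132 -> 676
3: 289 -> 321 -> 209
4: 14 -> 198
5: 179
6: ∅
7: ∅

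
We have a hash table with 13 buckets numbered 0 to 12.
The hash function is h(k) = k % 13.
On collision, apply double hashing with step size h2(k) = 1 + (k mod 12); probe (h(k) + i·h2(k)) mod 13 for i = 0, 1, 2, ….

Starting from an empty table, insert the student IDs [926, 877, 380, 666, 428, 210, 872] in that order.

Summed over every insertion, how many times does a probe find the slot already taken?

Insert 926: h=3, slot 3 empty -> index 3.
Insert 877: h=6, slot 6 empty -> index 6.
Insert 380: h=3, h2=9, slot 3 occupied -> index 12.
Insert 666: h=3, h2=7, slot 3 occupied -> index 10.
Insert 428: h=12, h2=9, slot 12 occupied -> index 8.
Insert 210: h=2, slot 2 empty -> index 2.
Insert 872: h=1, slot 1 empty -> index 1.
Table: [_, 872, 210, 926, _, _, 877, _, 428, _, 666, _, 380]

3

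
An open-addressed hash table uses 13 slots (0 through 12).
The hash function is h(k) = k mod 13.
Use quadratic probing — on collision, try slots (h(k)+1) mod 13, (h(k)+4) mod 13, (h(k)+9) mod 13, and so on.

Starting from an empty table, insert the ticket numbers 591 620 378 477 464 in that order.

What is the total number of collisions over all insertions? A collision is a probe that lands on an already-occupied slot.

Insert 591: h=6, slot 6 empty => index 6.
Insert 620: h=9, slot 9 empty => index 9.
Insert 378: h=1, slot 1 empty => index 1.
Insert 477: h=9, slot 9 occupied => index 10.
Insert 464: h=9, slots 9,10 occupied => index 0.
Table: [464, 378, _, _, _, _, 591, _, _, 620, 477, _, _]

3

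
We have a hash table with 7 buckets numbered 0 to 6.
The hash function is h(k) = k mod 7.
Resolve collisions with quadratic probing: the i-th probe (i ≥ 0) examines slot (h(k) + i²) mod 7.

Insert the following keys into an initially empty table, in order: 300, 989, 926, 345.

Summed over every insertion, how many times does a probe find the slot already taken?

300 hashes to 6; slot 6 is free -> place at 6.
989 hashes to 2; slot 2 is free -> place at 2.
926 hashes to 2; 2 taken -> place at 3.
345 hashes to 2; 2,3,6 taken -> place at 4.
Table: [-, -, 989, 926, 345, -, 300]

4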